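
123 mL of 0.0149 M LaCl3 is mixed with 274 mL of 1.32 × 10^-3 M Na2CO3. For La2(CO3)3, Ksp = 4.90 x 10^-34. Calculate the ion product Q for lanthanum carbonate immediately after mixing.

Q = 1.61e-14

Total volume = 123 + 274 = 397 mL.
[La^3+] = 1.49 x 10^-2 × (123/397) = 4.616 × 10^-3 M
[CO3^2-] = 1.32 × 10^-3 × (274/397) = 9.110 x 10^-4 M
La2(CO3)3(s) <=> 2 La^3+ + 3 CO3^2-, so Q = [La^3+]^2[CO3^2-]^3
Q = (4.616 × 10^-3)^2(9.110 × 10^-4)^3 = 1.61 × 10^-14
Q > Ksp, so La2(CO3)3 will precipitate.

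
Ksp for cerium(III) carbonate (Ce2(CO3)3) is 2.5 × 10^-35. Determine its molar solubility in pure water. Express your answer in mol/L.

4.7 x 10^-8 M

Ce2(CO3)3(s) <=> 2 Ce^3+ + 3 CO3^2-
Ksp = [Ce^3+]^2[CO3^2-]^3
Let s = molar solubility. Then [Ce^3+] = 2s and [CO3^2-] = 3s.
So Ksp = (2s)^2 × (3s)^3 = 108s^5
s = (2.5 × 10^-35 / 108)^(1/5) = 4.7 x 10^-8 M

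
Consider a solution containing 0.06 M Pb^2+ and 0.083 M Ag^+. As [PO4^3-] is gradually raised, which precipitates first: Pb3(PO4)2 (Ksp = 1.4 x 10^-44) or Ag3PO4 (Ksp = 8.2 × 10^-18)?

Pb3(PO4)2

Each salt begins to precipitate when Q = Ksp, i.e. when [PO4^3-] reaches its threshold.
For Pb3(PO4)2: 1.4 x 10^-44 = (0.06)^3 × [PO4^3-]^2  ⇒  [PO4^3-] = 8.1 × 10^-21 M.
For Ag3PO4: 8.2 × 10^-18 = (0.083)^3 × [PO4^3-]  ⇒  [PO4^3-] = 1.4 x 10^-14 M.
The salt with the lower threshold [PO4^3-] precipitates first: Pb3(PO4)2.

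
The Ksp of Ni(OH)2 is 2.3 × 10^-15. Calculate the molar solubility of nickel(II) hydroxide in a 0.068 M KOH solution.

Ni(OH)2(s) ⇌ Ni^2+ + 2 OH^-
Ksp = [Ni^2+][OH^-]^2
Let s = moles of Ni(OH)2 that dissolve per litre. [Ni^2+] = s, [OH^-] = 0.068 + 2s ≈ 0.068 (common-ion effect: OH^- is already 0.068 M).
Ksp ≈ s × (0.068)^2
s = 5.0 × 10^-13 M
Check: 2s = 9.9 × 10^-13 ≪ 0.068, so the approximation is valid.

5.0 x 10^-13 M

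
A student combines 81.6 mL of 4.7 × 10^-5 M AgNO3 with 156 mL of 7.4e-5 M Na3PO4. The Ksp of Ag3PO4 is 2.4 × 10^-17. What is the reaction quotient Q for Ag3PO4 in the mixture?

Total volume = 81.6 + 156 = 237.6 mL.
[Ag^+] = 4.7 x 10^-5 × (81.6/237.6) = 1.61 x 10^-5 M
[PO4^3-] = 7.4 × 10^-5 × (156/237.6) = 4.86 × 10^-5 M
Ag3PO4(s) ⇌ 3 Ag^+(aq) + PO4^3-(aq), so Q = [Ag^+]^3[PO4^3-]
Q = (1.61 × 10^-5)^3(4.86 × 10^-5) = 2.0 x 10^-19
Q < Ksp, so no precipitate of Ag3PO4 forms.

2.0 × 10^-19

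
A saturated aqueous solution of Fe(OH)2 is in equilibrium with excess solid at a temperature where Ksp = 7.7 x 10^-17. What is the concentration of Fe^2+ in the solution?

2.7 × 10^-6 M

Fe(OH)2(s) ⇌ Fe^2+(aq) + 2 OH^-(aq)
Ksp = [Fe^2+][OH^-]^2
For each mole of Fe(OH)2 that dissolves: [Fe^2+] = s, [OH^-] = 2s.
Ksp = s(2s)^2 = 4s^3
Solving, s = (7.7 x 10^-17/4)^(1/3) = 2.68 × 10^-6 M
[Fe^2+] = s = 2.7 × 10^-6 M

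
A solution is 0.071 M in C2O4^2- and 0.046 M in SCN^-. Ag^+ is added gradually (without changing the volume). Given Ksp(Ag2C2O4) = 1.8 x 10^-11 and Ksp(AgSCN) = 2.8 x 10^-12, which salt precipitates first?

AgSCN

Precipitation of each salt starts when its ion product equals its Ksp.
For Ag2C2O4: 1.8 x 10^-11 = 0.071 × [Ag^+]^2  ⇒  [Ag^+] = 1.6 x 10^-5 M.
For AgSCN: 2.8 x 10^-12 = 0.046 × [Ag^+]  ⇒  [Ag^+] = 6.1 × 10^-11 M.
The salt with the lower threshold [Ag^+] precipitates first: AgSCN.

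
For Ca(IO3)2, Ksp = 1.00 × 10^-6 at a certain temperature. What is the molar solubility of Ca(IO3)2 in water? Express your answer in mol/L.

s = 6.30 × 10^-3 M

Ca(IO3)2(s) <=> Ca^2+ + 2 IO3^-
Ksp = [Ca^2+][IO3^-]^2
With molar solubility s: [Ca^2+] = s, [IO3^-] = 2s.
So Ksp = s × (2s)^2 = 4s^3
s^3 = 1.00 × 10^-6 / 4, so s = 6.30 x 10^-3 M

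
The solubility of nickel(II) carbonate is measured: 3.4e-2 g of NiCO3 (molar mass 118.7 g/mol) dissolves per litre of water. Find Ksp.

8.2 x 10^-8

Molar solubility s = (3.4 x 10^-2 g/L) / (118.7 g/mol) = 2.86 × 10^-4 M.
NiCO3(s) ⇌ Ni^2+ + CO3^2-
Let s = molar solubility. Then [Ni^2+] = s and [CO3^2-] = s.
Ksp = [Ni^2+][CO3^2-]
Ksp = s × s = s^2
With s = 2.86 × 10^-4: Ksp = 8.2 × 10^-8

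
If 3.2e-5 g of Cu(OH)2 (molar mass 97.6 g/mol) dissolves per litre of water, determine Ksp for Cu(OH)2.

Molar solubility s = (3.2 × 10^-5 g/L) / (97.6 g/mol) = 3.28 × 10^-7 M.
Cu(OH)2(s) ⇌ Cu^2+ + 2 OH^-
Let s = molar solubility. Then [Cu^2+] = s and [OH^-] = 2s.
Ksp = [Cu^2+][OH^-]^2
Ksp = s(2s)^2 = 4s^3
Ksp = 4 × (3.28 x 10^-7)^3 = 1.4 x 10^-19

Ksp ≈ 1.4 × 10^-19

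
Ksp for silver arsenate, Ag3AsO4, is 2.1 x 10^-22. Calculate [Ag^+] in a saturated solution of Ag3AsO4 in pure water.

[Ag^+] ≈ 5.0 × 10^-6 M

Ag3AsO4(s) ⇌ 3 Ag^+ + AsO4^3-
Ksp = [Ag^+]^3[AsO4^3-]
If s mol/L of Ag3AsO4 dissolves, [Ag^+] = 3s and [AsO4^3-] = s.
Substituting: Ksp = (3s)^3s = 27s^4
Solving, s = (2.1 x 10^-22/27)^(1/4) = 1.67 × 10^-6 M
[Ag^+] = 3s = 5.0 × 10^-6 M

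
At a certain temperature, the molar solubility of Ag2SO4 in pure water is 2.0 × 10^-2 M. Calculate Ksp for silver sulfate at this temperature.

Ksp ≈ 3.2 × 10^-5

Ag2SO4(s) ⇌ 2 Ag^+ + SO4^2-
For each mole of Ag2SO4 that dissolves: [Ag^+] = 2s, [SO4^2-] = s.
Ksp = [Ag^+]^2[SO4^2-]
So Ksp = (2s)^2 × s = 4s^3
With s = 2.0 × 10^-2: Ksp = 3.2 × 10^-5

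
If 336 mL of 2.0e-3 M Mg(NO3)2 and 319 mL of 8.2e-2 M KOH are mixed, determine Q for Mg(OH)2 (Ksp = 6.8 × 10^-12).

Total volume = 336 + 319 = 655 mL.
[Mg^2+] = 2.0 × 10^-3 × (336/655) = 1.03 × 10^-3 M
[OH^-] = 8.2 × 10^-2 × (319/655) = 3.99 × 10^-2 M
Mg(OH)2(s) ⇌ Mg^2+(aq) + 2 OH^-(aq), so Q = [Mg^2+][OH^-]^2
Q = (1.03 x 10^-3)(3.99 × 10^-2)^2 = 1.6 × 10^-6
Q > Ksp, so Mg(OH)2 will precipitate.

Q ≈ 1.6 × 10^-6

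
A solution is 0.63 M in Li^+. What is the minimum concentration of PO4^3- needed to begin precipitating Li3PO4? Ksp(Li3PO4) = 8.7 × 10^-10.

[PO4^3-] ≈ 3.5e-9 M

Li3PO4(s) ⇌ 3 Li^+ + PO4^3-
Ksp = [Li^+]^3[PO4^3-]
Precipitation begins when Q = Ksp. With [Li^+] = 0.63 M:
8.7 × 10^-10 = (0.63)^3 × [PO4^3-]
[PO4^3-] = (8.7 × 10^-10 / 2.50 × 10^-1) = 3.5 x 10^-9 M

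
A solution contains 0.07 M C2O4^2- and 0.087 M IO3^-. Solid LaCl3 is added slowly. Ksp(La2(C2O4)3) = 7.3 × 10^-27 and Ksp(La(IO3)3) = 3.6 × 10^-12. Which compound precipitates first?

La2(C2O4)3

Each salt begins to precipitate when Q = Ksp, i.e. when [La^3+] reaches its threshold.
For La2(C2O4)3: 7.3 × 10^-27 = (0.07)^3 × [La^3+]^2  ⇒  [La^3+] = 4.6 × 10^-12 M.
For La(IO3)3: 3.6 × 10^-12 = (0.087)^3 × [La^3+]  ⇒  [La^3+] = 5.5 × 10^-9 M.
The salt with the lower threshold [La^3+] precipitates first: La2(C2O4)3.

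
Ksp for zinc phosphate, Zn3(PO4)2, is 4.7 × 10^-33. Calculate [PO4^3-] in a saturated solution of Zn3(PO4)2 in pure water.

Zn3(PO4)2(s) ⇌ 3 Zn^2+(aq) + 2 PO4^3-(aq)
Ksp = [Zn^2+]^3[PO4^3-]^2
For each mole of Zn3(PO4)2 that dissolves: [Zn^2+] = 3s, [PO4^3-] = 2s.
Ksp = (3s)^3(2s)^2 = 108s^5
s^5 = 4.7 × 10^-33 / 108, so s = 1.34 x 10^-7 M
[PO4^3-] = 2s = 2.7 x 10^-7 M

[PO4^3-] ≈ 2.7e-7 M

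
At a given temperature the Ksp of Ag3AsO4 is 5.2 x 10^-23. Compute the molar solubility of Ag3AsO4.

Ag3AsO4(s) ⇌ 3 Ag^+ + AsO4^3-
Ksp = [Ag^+]^3[AsO4^3-]
For each mole of Ag3AsO4 that dissolves: [Ag^+] = 3s, [AsO4^3-] = s.
Substituting: Ksp = (3s)^3s = 27s^4
s = (5.2 x 10^-23 / 27)^(1/4) = 1.2 x 10^-6 M

1.2 x 10^-6 M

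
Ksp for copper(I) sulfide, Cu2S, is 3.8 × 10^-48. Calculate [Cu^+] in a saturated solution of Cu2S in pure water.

2.0 x 10^-16 M

Cu2S(s) ⇌ 2 Cu^+(aq) + S^2-(aq)
Ksp = [Cu^+]^2[S^2-]
For each mole of Cu2S that dissolves: [Cu^+] = 2s, [S^2-] = s.
So Ksp = (2s)^2 × s = 4s^3
Solving, s = (3.8 × 10^-48/4)^(1/3) = 9.83 x 10^-17 M
[Cu^+] = 2s = 2.0 x 10^-16 M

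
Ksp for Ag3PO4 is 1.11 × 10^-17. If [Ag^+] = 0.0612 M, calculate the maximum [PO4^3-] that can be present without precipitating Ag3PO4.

Ag3PO4(s) ⇌ 3 Ag^+(aq) + PO4^3-(aq)
Ksp = [Ag^+]^3[PO4^3-]
Precipitation begins when Q = Ksp. With [Ag^+] = 0.0612 M:
1.11 × 10^-17 = (0.0612)^3 × [PO4^3-]
[PO4^3-] = (1.11 × 10^-17 / 2.292 × 10^-4) = 4.84 × 10^-14 M

[PO4^3-] ≈ 4.84 × 10^-14 M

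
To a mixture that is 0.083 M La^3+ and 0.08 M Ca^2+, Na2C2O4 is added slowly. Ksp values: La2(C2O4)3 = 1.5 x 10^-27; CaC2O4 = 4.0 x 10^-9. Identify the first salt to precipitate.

Each salt begins to precipitate when Q = Ksp, i.e. when [C2O4^2-] reaches its threshold.
For La2(C2O4)3: 1.5 x 10^-27 = (0.083)^2 × [C2O4^2-]^3  ⇒  [C2O4^2-] = 6.0 x 10^-9 M.
For CaC2O4: 4.0 x 10^-9 = 0.08 × [C2O4^2-]  ⇒  [C2O4^2-] = 5.0 × 10^-8 M.
The salt with the lower threshold [C2O4^2-] precipitates first: La2(C2O4)3.

La2(C2O4)3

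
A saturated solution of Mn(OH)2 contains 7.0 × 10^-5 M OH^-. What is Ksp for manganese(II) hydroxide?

Ksp = 1.7 × 10^-13

Mn(OH)2(s) <=> Mn^2+(aq) + 2 OH^-(aq)
Stoichiometry gives [Mn^2+] = (1/2)[OH^-] = 3.50 × 10^-5 M.
Ksp = [Mn^2+][OH^-]^2
Ksp = 3.50 × 10^-5 × (7.0 × 10^-5)^2 = 1.7 × 10^-13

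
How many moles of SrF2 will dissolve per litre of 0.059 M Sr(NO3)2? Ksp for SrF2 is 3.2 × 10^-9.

SrF2(s) <=> Sr^2+(aq) + 2 F^-(aq)
Ksp = [Sr^2+][F^-]^2
If s mol/L dissolves here, [Sr^2+] = 0.059 + s ≈ 0.059, [F^-] = 2s (since Sr^2+ from Sr(NO3)2 dominates).
Ksp ≈ 0.059 × (2s)^2
s = 1.2 × 10^-4 M
Check: s = 1.2 × 10^-4 ≪ 0.059, so the approximation is valid.

s ≈ 1.2 × 10^-4 M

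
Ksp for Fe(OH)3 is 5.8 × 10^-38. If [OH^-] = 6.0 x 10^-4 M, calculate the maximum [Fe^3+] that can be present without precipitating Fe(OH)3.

[Fe^3+] ≈ 2.7 x 10^-28 M

Fe(OH)3(s) ⇌ Fe^3+ + 3 OH^-
Ksp = [Fe^3+][OH^-]^3
Precipitation begins when Q = Ksp. With [OH^-] = 6.0 x 10^-4 M:
5.8 × 10^-38 = (6.0 x 10^-4)^3 × [Fe^3+]
[Fe^3+] = (5.8 × 10^-38 / 2.16 × 10^-10) = 2.7 × 10^-28 M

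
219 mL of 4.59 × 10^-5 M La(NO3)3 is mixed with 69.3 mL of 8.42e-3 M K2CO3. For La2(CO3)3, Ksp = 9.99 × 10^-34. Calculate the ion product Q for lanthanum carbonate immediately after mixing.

Total volume = 219 + 69.3 = 288.3 mL.
[La^3+] = 4.59 × 10^-5 × (219/288.3) = 3.487 x 10^-5 M
[CO3^2-] = 8.42 x 10^-3 × (69.3/288.3) = 2.024 × 10^-3 M
La2(CO3)3(s) <=> 2 La^3+ + 3 CO3^2-, so Q = [La^3+]^2[CO3^2-]^3
Q = (3.487 × 10^-5)^2(2.024 × 10^-3)^3 = 1.01 x 10^-17
Q > Ksp, so La2(CO3)3 will precipitate.

Q = 1.01 × 10^-17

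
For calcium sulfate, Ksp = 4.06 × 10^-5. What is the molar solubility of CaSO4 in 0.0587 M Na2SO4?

CaSO4(s) ⇌ Ca^2+(aq) + SO4^2-(aq)
Ksp = [Ca^2+][SO4^2-]
Let s = moles of CaSO4 that dissolve per litre. [Ca^2+] = s, [SO4^2-] = 0.0587 + s ≈ 0.0587 (common-ion effect: SO4^2- is already 0.0587 M).
Ksp ≈ s × 0.0587
s = 6.92 x 10^-4 M
Check: s = 6.9 × 10^-4 ≪ 0.0587, so the approximation is valid.

6.92 × 10^-4 M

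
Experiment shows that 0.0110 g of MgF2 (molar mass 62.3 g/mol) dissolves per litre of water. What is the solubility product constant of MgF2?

2.20e-11

Molar solubility s = (1.10 × 10^-2 g/L) / (62.3 g/mol) = 1.766 × 10^-4 M.
MgF2(s) ⇌ Mg^2+(aq) + 2 F^-(aq)
For each mole of MgF2 that dissolves: [Mg^2+] = s, [F^-] = 2s.
Ksp = [Mg^2+][F^-]^2
Substituting: Ksp = s(2s)^2 = 4s^3
Ksp = 4 × (1.766 × 10^-4)^3 = 2.20 × 10^-11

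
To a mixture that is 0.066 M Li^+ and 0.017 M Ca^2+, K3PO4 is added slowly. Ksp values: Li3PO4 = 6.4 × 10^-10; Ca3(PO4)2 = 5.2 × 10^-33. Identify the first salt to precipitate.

Ca3(PO4)2

Each salt begins to precipitate when Q = Ksp, i.e. when [PO4^3-] reaches its threshold.
For Li3PO4: 6.4 × 10^-10 = (0.066)^3 × [PO4^3-]  ⇒  [PO4^3-] = 2.2 × 10^-6 M.
For Ca3(PO4)2: 5.2 × 10^-33 = (0.017)^3 × [PO4^3-]^2  ⇒  [PO4^3-] = 3.3 × 10^-14 M.
The salt with the lower threshold [PO4^3-] precipitates first: Ca3(PO4)2.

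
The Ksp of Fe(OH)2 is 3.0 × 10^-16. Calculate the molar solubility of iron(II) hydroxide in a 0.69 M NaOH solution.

Fe(OH)2(s) <=> Fe^2+ + 2 OH^-
Ksp = [Fe^2+][OH^-]^2
Let s = moles of Fe(OH)2 that dissolve per litre. [Fe^2+] = s, [OH^-] = 0.69 + 2s ≈ 0.69 (since OH^- from NaOH dominates).
Ksp ≈ s × (0.69)^2
s = 6.3 × 10^-16 M
Check: 2s = 1.3 × 10^-15 ≪ 0.69, so the approximation is valid.

6.3 x 10^-16 M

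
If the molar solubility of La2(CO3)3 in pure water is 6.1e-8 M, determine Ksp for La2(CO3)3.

9.1e-35

La2(CO3)3(s) ⇌ 2 La^3+(aq) + 3 CO3^2-(aq)
If s mol/L of La2(CO3)3 dissolves, [La^3+] = 2s and [CO3^2-] = 3s.
Ksp = [La^3+]^2[CO3^2-]^3
Substituting: Ksp = (2s)^2(3s)^3 = 108s^5
Ksp = 108 × (6.1 × 10^-8)^5 = 9.1 × 10^-35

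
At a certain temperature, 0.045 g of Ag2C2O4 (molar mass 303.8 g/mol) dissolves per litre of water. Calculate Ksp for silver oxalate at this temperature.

Ksp ≈ 1.3e-11

Molar solubility s = (4.5 × 10^-2 g/L) / (303.8 g/mol) = 1.48 x 10^-4 M.
Ag2C2O4(s) ⇌ 2 Ag^+ + C2O4^2-
For each mole of Ag2C2O4 that dissolves: [Ag^+] = 2s, [C2O4^2-] = s.
Ksp = [Ag^+]^2[C2O4^2-]
Ksp = (2s)^2s = 4s^3
Ksp = 4 × (1.48 × 10^-4)^3 = 1.3 × 10^-11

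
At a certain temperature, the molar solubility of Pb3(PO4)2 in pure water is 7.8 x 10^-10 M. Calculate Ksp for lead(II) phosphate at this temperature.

3.1e-44

Pb3(PO4)2(s) ⇌ 3 Pb^2+ + 2 PO4^3-
Let s = molar solubility. Then [Pb^2+] = 3s and [PO4^3-] = 2s.
Ksp = [Pb^2+]^3[PO4^3-]^2
So Ksp = (3s)^3 × (2s)^2 = 108s^5
Ksp = 108 × (7.8 × 10^-10)^5 = 3.1 × 10^-44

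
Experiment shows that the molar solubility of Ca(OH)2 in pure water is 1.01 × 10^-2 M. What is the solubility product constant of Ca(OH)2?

Ksp ≈ 4.12 x 10^-6

Ca(OH)2(s) ⇌ Ca^2+(aq) + 2 OH^-(aq)
With molar solubility s: [Ca^2+] = s, [OH^-] = 2s.
Ksp = [Ca^2+][OH^-]^2
So Ksp = s × (2s)^2 = 4s^3
Ksp = 4 × (1.01 × 10^-2)^3 = 4.12 × 10^-6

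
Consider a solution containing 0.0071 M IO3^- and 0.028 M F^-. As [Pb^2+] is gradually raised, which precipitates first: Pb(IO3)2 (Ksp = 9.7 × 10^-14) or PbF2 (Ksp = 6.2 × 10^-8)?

Precipitation of each salt starts when its ion product equals its Ksp.
For Pb(IO3)2: 9.7 × 10^-14 = (0.0071)^2 × [Pb^2+]  ⇒  [Pb^2+] = 1.9 x 10^-9 M.
For PbF2: 6.2 × 10^-8 = (0.028)^2 × [Pb^2+]  ⇒  [Pb^2+] = 7.9 × 10^-5 M.
The salt with the lower threshold [Pb^2+] precipitates first: Pb(IO3)2.

Pb(IO3)2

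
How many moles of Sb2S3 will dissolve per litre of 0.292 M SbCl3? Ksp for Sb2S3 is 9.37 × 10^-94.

s ≈ 7.41 × 10^-32 M

Sb2S3(s) ⇌ 2 Sb^3+(aq) + 3 S^2-(aq)
Ksp = [Sb^3+]^2[S^2-]^3
If s mol/L dissolves here, [Sb^3+] = 0.292 + 2s ≈ 0.292, [S^2-] = 3s (Ksp is small, so little additional dissolves).
Ksp ≈ (0.292)^2 × (3s)^3
s = 7.41 x 10^-32 M
Check: 2s = 1.5 x 10^-31 ≪ 0.292, so the approximation is valid.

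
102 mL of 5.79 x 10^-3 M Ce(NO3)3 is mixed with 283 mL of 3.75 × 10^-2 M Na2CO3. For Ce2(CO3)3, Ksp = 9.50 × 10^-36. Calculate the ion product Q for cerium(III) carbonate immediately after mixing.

Q = 4.93 x 10^-11

Total volume = 102 + 283 = 385 mL.
[Ce^3+] = 5.79 × 10^-3 × (102/385) = 1.534 × 10^-3 M
[CO3^2-] = 3.75 × 10^-2 × (283/385) = 2.756 × 10^-2 M
Ce2(CO3)3(s) <=> 2 Ce^3+ + 3 CO3^2-, so Q = [Ce^3+]^2[CO3^2-]^3
Q = (1.534 × 10^-3)^2(2.756 x 10^-2)^3 = 4.93 × 10^-11
Q > Ksp, so Ce2(CO3)3 will precipitate.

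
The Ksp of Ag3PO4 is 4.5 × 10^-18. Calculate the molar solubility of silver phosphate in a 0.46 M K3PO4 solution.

s ≈ 7.1 × 10^-7 M

Ag3PO4(s) ⇌ 3 Ag^+ + PO4^3-
Ksp = [Ag^+]^3[PO4^3-]
Let s = moles of Ag3PO4 that dissolve per litre. [Ag^+] = 3s, [PO4^3-] = 0.46 + s ≈ 0.46 (Ksp is small, so little additional dissolves).
Ksp ≈ (3s)^3 × 0.46
s = 7.1 × 10^-7 M
Check: s = 7.1 × 10^-7 ≪ 0.46, so the approximation is valid.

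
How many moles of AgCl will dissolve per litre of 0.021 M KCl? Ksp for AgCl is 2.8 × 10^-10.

AgCl(s) <=> Ag^+ + Cl^-
Ksp = [Ag^+][Cl^-]
Let s = moles of AgCl that dissolve per litre. [Ag^+] = s, [Cl^-] = 0.021 + s ≈ 0.021 (since Cl^- from KCl dominates).
Ksp ≈ s × 0.021
s = 1.3 × 10^-8 M
Check: s = 1.3 × 10^-8 ≪ 0.021, so the approximation is valid.

1.3 x 10^-8 M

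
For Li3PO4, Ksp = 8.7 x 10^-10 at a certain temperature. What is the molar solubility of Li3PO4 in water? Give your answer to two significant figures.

Li3PO4(s) ⇌ 3 Li^+(aq) + PO4^3-(aq)
Ksp = [Li^+]^3[PO4^3-]
Let s = molar solubility. Then [Li^+] = 3s and [PO4^3-] = s.
Substituting: Ksp = (3s)^3s = 27s^4
Solving, s = (8.7 x 10^-10/27)^(1/4) = 2.4 × 10^-3 M

2.4 x 10^-3 M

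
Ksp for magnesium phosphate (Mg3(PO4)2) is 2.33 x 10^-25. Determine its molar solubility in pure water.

s = 4.64e-6 M

Mg3(PO4)2(s) ⇌ 3 Mg^2+(aq) + 2 PO4^3-(aq)
Ksp = [Mg^2+]^3[PO4^3-]^2
For each mole of Mg3(PO4)2 that dissolves: [Mg^2+] = 3s, [PO4^3-] = 2s.
Ksp = (3s)^3(2s)^2 = 108s^5
Solving, s = (2.33 x 10^-25/108)^(1/5) = 4.64 x 10^-6 M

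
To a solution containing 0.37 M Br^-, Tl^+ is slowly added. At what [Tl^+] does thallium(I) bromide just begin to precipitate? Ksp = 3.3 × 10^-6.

[Tl^+] ≈ 8.9e-6 M

TlBr(s) <=> Tl^+ + Br^-
Ksp = [Tl^+][Br^-]
Precipitation begins when Q = Ksp. With [Br^-] = 0.37 M:
3.3 × 10^-6 = (0.37) × [Tl^+]
[Tl^+] = (3.3 × 10^-6 / 3.7 × 10^-1) = 8.9 × 10^-6 M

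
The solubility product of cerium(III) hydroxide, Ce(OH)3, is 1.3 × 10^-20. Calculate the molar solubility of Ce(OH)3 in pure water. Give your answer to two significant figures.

Ce(OH)3(s) ⇌ Ce^3+ + 3 OH^-
Ksp = [Ce^3+][OH^-]^3
If s mol/L of Ce(OH)3 dissolves, [Ce^3+] = s and [OH^-] = 3s.
Ksp = s(3s)^3 = 27s^4
s = (1.3 × 10^-20 / 27)^(1/4) = 4.7 × 10^-6 M

4.7e-6 M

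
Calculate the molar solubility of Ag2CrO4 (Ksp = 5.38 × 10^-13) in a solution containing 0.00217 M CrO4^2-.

Ag2CrO4(s) <=> 2 Ag^+(aq) + CrO4^2-(aq)
Ksp = [Ag^+]^2[CrO4^2-]
If s mol/L dissolves here, [Ag^+] = 2s, [CrO4^2-] = 0.00217 + s ≈ 0.00217 (common-ion effect: CrO4^2- is already 0.00217 M).
Ksp ≈ (2s)^2 × 0.00217
s = 7.87 x 10^-6 M
Check: s = 7.9 × 10^-6 ≪ 0.00217, so the approximation is valid.

s ≈ 7.87 x 10^-6 M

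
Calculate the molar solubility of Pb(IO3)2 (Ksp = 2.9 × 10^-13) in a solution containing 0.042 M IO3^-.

Pb(IO3)2(s) ⇌ Pb^2+(aq) + 2 IO3^-(aq)
Ksp = [Pb^2+][IO3^-]^2
Let s be the molar solubility in this solution. [Pb^2+] = s, [IO3^-] = 0.042 + 2s ≈ 0.042 (common-ion effect: IO3^- is already 0.042 M).
Ksp ≈ s × (0.042)^2
s = 1.6 × 10^-10 M
Check: 2s = 3.3 x 10^-10 ≪ 0.042, so the approximation is valid.

1.6 × 10^-10 M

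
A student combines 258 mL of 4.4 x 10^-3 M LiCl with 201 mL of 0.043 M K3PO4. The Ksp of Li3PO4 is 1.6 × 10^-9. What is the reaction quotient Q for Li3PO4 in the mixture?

Total volume = 258 + 201 = 459 mL.
[Li^+] = 4.4 × 10^-3 × (258/459) = 2.47 × 10^-3 M
[PO4^3-] = 4.3 × 10^-2 × (201/459) = 1.88 × 10^-2 M
Li3PO4(s) ⇌ 3 Li^+(aq) + PO4^3-(aq), so Q = [Li^+]^3[PO4^3-]
Q = (2.47 × 10^-3)^3(1.88 x 10^-2) = 2.8 × 10^-10
Q < Ksp, so no precipitate of Li3PO4 forms.

Q = 2.8 × 10^-10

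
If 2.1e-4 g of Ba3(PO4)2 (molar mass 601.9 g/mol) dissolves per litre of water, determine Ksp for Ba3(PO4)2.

Molar solubility s = (2.1 x 10^-4 g/L) / (601.9 g/mol) = 3.49 × 10^-7 M.
Ba3(PO4)2(s) ⇌ 3 Ba^2+(aq) + 2 PO4^3-(aq)
If s mol/L of Ba3(PO4)2 dissolves, [Ba^2+] = 3s and [PO4^3-] = 2s.
Ksp = [Ba^2+]^3[PO4^3-]^2
Substituting: Ksp = (3s)^3(2s)^2 = 108s^5
With s = 3.49 × 10^-7: Ksp = 5.6 x 10^-31

Ksp ≈ 5.6 x 10^-31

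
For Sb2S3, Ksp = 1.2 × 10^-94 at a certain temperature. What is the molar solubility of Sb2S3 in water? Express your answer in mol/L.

Sb2S3(s) <=> 2 Sb^3+(aq) + 3 S^2-(aq)
Ksp = [Sb^3+]^2[S^2-]^3
If s mol/L of Sb2S3 dissolves, [Sb^3+] = 2s and [S^2-] = 3s.
Substituting: Ksp = (2s)^2(3s)^3 = 108s^5
s = (1.2 × 10^-94 / 108)^(1/5) = 6.4 × 10^-20 M

s ≈ 6.4 × 10^-20 M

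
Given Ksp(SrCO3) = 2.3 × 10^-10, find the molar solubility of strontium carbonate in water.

SrCO3(s) <=> Sr^2+(aq) + CO3^2-(aq)
Ksp = [Sr^2+][CO3^2-]
For each mole of SrCO3 that dissolves: [Sr^2+] = s, [CO3^2-] = s.
Ksp = s^2
s = √(2.3 × 10^-10) = 1.5 x 10^-5 M

s ≈ 1.5e-5 M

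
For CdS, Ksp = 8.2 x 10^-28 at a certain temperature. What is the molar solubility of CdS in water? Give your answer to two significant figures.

2.9 × 10^-14 M

CdS(s) ⇌ Cd^2+ + S^2-
Ksp = [Cd^2+][S^2-]
If s mol/L of CdS dissolves, [Cd^2+] = s and [S^2-] = s.
Ksp = s × s = s^2
s = √(8.2 x 10^-28) = 2.9 x 10^-14 M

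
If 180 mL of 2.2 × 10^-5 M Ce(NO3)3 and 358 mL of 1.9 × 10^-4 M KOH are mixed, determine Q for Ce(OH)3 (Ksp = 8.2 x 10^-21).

Total volume = 180 + 358 = 538 mL.
[Ce^3+] = 2.2 × 10^-5 × (180/538) = 7.36 × 10^-6 M
[OH^-] = 1.9 x 10^-4 × (358/538) = 1.26 x 10^-4 M
Ce(OH)3(s) ⇌ Ce^3+(aq) + 3 OH^-(aq), so Q = [Ce^3+][OH^-]^3
Q = (7.36 × 10^-6)(1.26 × 10^-4)^3 = 1.5 × 10^-17
Q > Ksp, so Ce(OH)3 will precipitate.

Q ≈ 1.5 × 10^-17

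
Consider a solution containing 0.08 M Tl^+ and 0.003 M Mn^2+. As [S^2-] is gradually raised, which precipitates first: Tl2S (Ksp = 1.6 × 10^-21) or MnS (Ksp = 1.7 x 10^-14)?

Tl2S

Each salt begins to precipitate when Q = Ksp, i.e. when [S^2-] reaches its threshold.
For Tl2S: 1.6 × 10^-21 = (0.08)^2 × [S^2-]  ⇒  [S^2-] = 2.5 × 10^-19 M.
For MnS: 1.7 x 10^-14 = 0.003 × [S^2-]  ⇒  [S^2-] = 5.7 × 10^-12 M.
The salt with the lower threshold [S^2-] precipitates first: Tl2S.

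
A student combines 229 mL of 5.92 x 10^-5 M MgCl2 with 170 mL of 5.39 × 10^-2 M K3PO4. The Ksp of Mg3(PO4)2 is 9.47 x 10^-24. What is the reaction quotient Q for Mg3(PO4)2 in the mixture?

Total volume = 229 + 170 = 399 mL.
[Mg^2+] = 5.92 × 10^-5 × (229/399) = 3.398 × 10^-5 M
[PO4^3-] = 5.39 × 10^-2 × (170/399) = 2.296 x 10^-2 M
Mg3(PO4)2(s) ⇌ 3 Mg^2+ + 2 PO4^3-, so Q = [Mg^2+]^3[PO4^3-]^2
Q = (3.398 × 10^-5)^3(2.296 x 10^-2)^2 = 2.07 × 10^-17
Q > Ksp, so Mg3(PO4)2 will precipitate.

Q = 2.07 x 10^-17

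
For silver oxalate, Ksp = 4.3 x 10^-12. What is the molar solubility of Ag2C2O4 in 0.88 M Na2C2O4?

Ag2C2O4(s) ⇌ 2 Ag^+(aq) + C2O4^2-(aq)
Ksp = [Ag^+]^2[C2O4^2-]
Let s be the molar solubility in this solution. [Ag^+] = 2s, [C2O4^2-] = 0.88 + s ≈ 0.88 (common-ion effect: C2O4^2- is already 0.88 M).
Ksp ≈ (2s)^2 × 0.88
s = 1.1 x 10^-6 M
Check: s = 1.1 × 10^-6 ≪ 0.88, so the approximation is valid.

s ≈ 1.1 × 10^-6 M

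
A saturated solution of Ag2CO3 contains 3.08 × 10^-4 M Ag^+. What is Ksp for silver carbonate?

Ksp = 1.46e-11

Ag2CO3(s) ⇌ 2 Ag^+(aq) + CO3^2-(aq)
Stoichiometry gives [CO3^2-] = (1/2)[Ag^+] = 1.540 × 10^-4 M.
Ksp = [Ag^+]^2[CO3^2-]
Ksp = (3.08 × 10^-4)^2 × 1.540 × 10^-4 = 1.46 x 10^-11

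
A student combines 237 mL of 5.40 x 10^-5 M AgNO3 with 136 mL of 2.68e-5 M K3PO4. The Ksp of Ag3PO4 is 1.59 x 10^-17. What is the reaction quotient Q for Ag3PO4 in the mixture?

Total volume = 237 + 136 = 373 mL.
[Ag^+] = 5.40 × 10^-5 × (237/373) = 3.431 x 10^-5 M
[PO4^3-] = 2.68 × 10^-5 × (136/373) = 9.772 × 10^-6 M
Ag3PO4(s) <=> 3 Ag^+ + PO4^3-, so Q = [Ag^+]^3[PO4^3-]
Q = (3.431 × 10^-5)^3(9.772 × 10^-6) = 3.95 × 10^-19
Q < Ksp, so no precipitate of Ag3PO4 forms.

3.95 × 10^-19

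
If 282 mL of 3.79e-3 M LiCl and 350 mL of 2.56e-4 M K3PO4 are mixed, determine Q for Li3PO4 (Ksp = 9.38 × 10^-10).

6.86e-13

Total volume = 282 + 350 = 632 mL.
[Li^+] = 3.79 x 10^-3 × (282/632) = 1.691 x 10^-3 M
[PO4^3-] = 2.56 × 10^-4 × (350/632) = 1.418 × 10^-4 M
Li3PO4(s) <=> 3 Li^+ + PO4^3-, so Q = [Li^+]^3[PO4^3-]
Q = (1.691 x 10^-3)^3(1.418 x 10^-4) = 6.86 × 10^-13
Q < Ksp, so no precipitate of Li3PO4 forms.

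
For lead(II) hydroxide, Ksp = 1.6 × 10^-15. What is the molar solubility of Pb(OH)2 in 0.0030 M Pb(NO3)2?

Pb(OH)2(s) ⇌ Pb^2+ + 2 OH^-
Ksp = [Pb^2+][OH^-]^2
Let s = moles of Pb(OH)2 that dissolve per litre. [Pb^2+] = 0.0030 + s ≈ 0.0030, [OH^-] = 2s (common-ion effect: Pb^2+ is already 0.0030 M).
Ksp ≈ 0.0030 × (2s)^2
s = 3.7 x 10^-7 M
Check: s = 3.7 × 10^-7 ≪ 0.0030, so the approximation is valid.

3.7 x 10^-7 M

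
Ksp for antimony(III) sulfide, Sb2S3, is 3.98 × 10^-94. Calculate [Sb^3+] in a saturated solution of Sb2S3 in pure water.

Sb2S3(s) ⇌ 2 Sb^3+ + 3 S^2-
Ksp = [Sb^3+]^2[S^2-]^3
If s mol/L of Sb2S3 dissolves, [Sb^3+] = 2s and [S^2-] = 3s.
So Ksp = (2s)^2 × (3s)^3 = 108s^5
Solving, s = (3.98 × 10^-94/108)^(1/5) = 8.190 × 10^-20 M
[Sb^3+] = 2s = 1.64 × 10^-19 M

[Sb^3+] = 1.64e-19 M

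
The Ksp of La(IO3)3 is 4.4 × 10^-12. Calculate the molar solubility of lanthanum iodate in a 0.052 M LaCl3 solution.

La(IO3)3(s) ⇌ La^3+(aq) + 3 IO3^-(aq)
Ksp = [La^3+][IO3^-]^3
Let s = moles of La(IO3)3 that dissolve per litre. [La^3+] = 0.052 + s ≈ 0.052, [IO3^-] = 3s (since La^3+ from LaCl3 dominates).
Ksp ≈ 0.052 × (3s)^3
s = 1.5 x 10^-4 M
Check: s = 1.5 x 10^-4 ≪ 0.052, so the approximation is valid.

1.5 × 10^-4 M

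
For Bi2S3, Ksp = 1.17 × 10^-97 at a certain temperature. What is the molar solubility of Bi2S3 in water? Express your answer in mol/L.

Bi2S3(s) ⇌ 2 Bi^3+(aq) + 3 S^2-(aq)
Ksp = [Bi^3+]^2[S^2-]^3
If s mol/L of Bi2S3 dissolves, [Bi^3+] = 2s and [S^2-] = 3s.
Ksp = (2s)^2(3s)^3 = 108s^5
Solving, s = (1.17 × 10^-97/108)^(1/5) = 1.61 × 10^-20 M

1.61e-20 M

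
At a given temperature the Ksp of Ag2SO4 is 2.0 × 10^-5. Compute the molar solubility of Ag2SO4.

1.7e-2 M

Ag2SO4(s) <=> 2 Ag^+(aq) + SO4^2-(aq)
Ksp = [Ag^+]^2[SO4^2-]
Let s = molar solubility. Then [Ag^+] = 2s and [SO4^2-] = s.
Ksp = (2s)^2s = 4s^3
Solving, s = (2.0 × 10^-5/4)^(1/3) = 1.7 × 10^-2 M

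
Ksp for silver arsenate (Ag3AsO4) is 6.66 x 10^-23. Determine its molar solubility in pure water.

1.25e-6 M

Ag3AsO4(s) ⇌ 3 Ag^+(aq) + AsO4^3-(aq)
Ksp = [Ag^+]^3[AsO4^3-]
With molar solubility s: [Ag^+] = 3s, [AsO4^3-] = s.
Substituting: Ksp = (3s)^3s = 27s^4
Solving, s = (6.66 x 10^-23/27)^(1/4) = 1.25 × 10^-6 M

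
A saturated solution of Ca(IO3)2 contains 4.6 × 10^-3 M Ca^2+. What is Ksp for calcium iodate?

Ca(IO3)2(s) <=> Ca^2+(aq) + 2 IO3^-(aq)
Stoichiometry gives [IO3^-] = (2/1)[Ca^2+] = 9.20 × 10^-3 M.
Ksp = [Ca^2+][IO3^-]^2
Ksp = 4.6 x 10^-3 × (9.20 × 10^-3)^2 = 3.9 x 10^-7

Ksp = 3.9e-7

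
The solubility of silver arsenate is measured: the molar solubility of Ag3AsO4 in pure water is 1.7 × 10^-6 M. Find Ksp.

Ksp ≈ 2.3e-22

Ag3AsO4(s) ⇌ 3 Ag^+ + AsO4^3-
With molar solubility s: [Ag^+] = 3s, [AsO4^3-] = s.
Ksp = [Ag^+]^3[AsO4^3-]
Ksp = (3s)^3s = 27s^4
With s = 1.7 x 10^-6: Ksp = 2.3 x 10^-22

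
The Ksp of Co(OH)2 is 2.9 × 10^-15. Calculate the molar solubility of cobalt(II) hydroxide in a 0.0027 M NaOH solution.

Co(OH)2(s) <=> Co^2+(aq) + 2 OH^-(aq)
Ksp = [Co^2+][OH^-]^2
Let s = moles of Co(OH)2 that dissolve per litre. [Co^2+] = s, [OH^-] = 0.0027 + 2s ≈ 0.0027 (common-ion effect: OH^- is already 0.0027 M).
Ksp ≈ s × (0.0027)^2
s = 4.0 × 10^-10 M
Check: 2s = 8.0 × 10^-10 ≪ 0.0027, so the approximation is valid.

s ≈ 4.0 x 10^-10 M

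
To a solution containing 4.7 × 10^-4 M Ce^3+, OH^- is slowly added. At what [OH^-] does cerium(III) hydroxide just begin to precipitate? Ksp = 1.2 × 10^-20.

Ce(OH)3(s) ⇌ Ce^3+ + 3 OH^-
Ksp = [Ce^3+][OH^-]^3
Precipitation begins when Q = Ksp. With [Ce^3+] = 4.7 × 10^-4 M:
1.2 × 10^-20 = (4.7 × 10^-4) × [OH^-]^3
[OH^-] = (1.2 × 10^-20 / 4.7 × 10^-4)^(1/3) = 2.9 x 10^-6 M

[OH^-] ≈ 2.9 x 10^-6 M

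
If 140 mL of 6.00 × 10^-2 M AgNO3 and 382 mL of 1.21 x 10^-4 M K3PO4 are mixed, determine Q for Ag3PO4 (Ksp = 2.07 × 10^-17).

Total volume = 140 + 382 = 522 mL.
[Ag^+] = 6.00 × 10^-2 × (140/522) = 1.609 × 10^-2 M
[PO4^3-] = 1.21 x 10^-4 × (382/522) = 8.855 x 10^-5 M
Ag3PO4(s) ⇌ 3 Ag^+ + PO4^3-, so Q = [Ag^+]^3[PO4^3-]
Q = (1.609 × 10^-2)^3(8.855 × 10^-5) = 3.69 × 10^-10
Q > Ksp, so Ag3PO4 will precipitate.

Q = 3.69e-10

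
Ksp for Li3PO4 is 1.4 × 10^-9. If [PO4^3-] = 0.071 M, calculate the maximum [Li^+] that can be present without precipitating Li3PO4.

[Li^+] = 2.7e-3 M

Li3PO4(s) <=> 3 Li^+ + PO4^3-
Ksp = [Li^+]^3[PO4^3-]
Precipitation begins when Q = Ksp. With [PO4^3-] = 0.071 M:
1.4 × 10^-9 = (0.071) × [Li^+]^3
[Li^+] = (1.4 × 10^-9 / 7.1 × 10^-2)^(1/3) = 2.7 x 10^-3 M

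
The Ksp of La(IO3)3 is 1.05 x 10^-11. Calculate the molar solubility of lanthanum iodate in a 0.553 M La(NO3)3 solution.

La(IO3)3(s) ⇌ La^3+(aq) + 3 IO3^-(aq)
Ksp = [La^3+][IO3^-]^3
If s mol/L dissolves here, [La^3+] = 0.553 + s ≈ 0.553, [IO3^-] = 3s (since La^3+ from La(NO3)3 dominates).
Ksp ≈ 0.553 × (3s)^3
s = 8.89 × 10^-5 M
Check: s = 8.9 × 10^-5 ≪ 0.553, so the approximation is valid.

s ≈ 8.89 × 10^-5 M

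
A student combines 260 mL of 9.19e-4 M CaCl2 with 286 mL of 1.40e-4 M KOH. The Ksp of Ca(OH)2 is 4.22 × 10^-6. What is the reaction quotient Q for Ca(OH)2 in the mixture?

Q = 2.35e-12

Total volume = 260 + 286 = 546 mL.
[Ca^2+] = 9.19 x 10^-4 × (260/546) = 4.376 x 10^-4 M
[OH^-] = 1.40 × 10^-4 × (286/546) = 7.333 x 10^-5 M
Ca(OH)2(s) ⇌ Ca^2+(aq) + 2 OH^-(aq), so Q = [Ca^2+][OH^-]^2
Q = (4.376 × 10^-4)(7.333 x 10^-5)^2 = 2.35 × 10^-12
Q < Ksp, so no precipitate of Ca(OH)2 forms.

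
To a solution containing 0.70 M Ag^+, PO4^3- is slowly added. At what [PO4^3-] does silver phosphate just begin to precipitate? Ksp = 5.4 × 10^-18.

1.6 × 10^-17 M

Ag3PO4(s) <=> 3 Ag^+(aq) + PO4^3-(aq)
Ksp = [Ag^+]^3[PO4^3-]
Precipitation begins when Q = Ksp. With [Ag^+] = 0.70 M:
5.4 × 10^-18 = (0.70)^3 × [PO4^3-]
[PO4^3-] = (5.4 × 10^-18 / 3.43 × 10^-1) = 1.6 × 10^-17 M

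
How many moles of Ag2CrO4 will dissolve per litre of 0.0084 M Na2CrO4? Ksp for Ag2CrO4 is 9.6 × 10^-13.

s ≈ 5.3e-6 M

Ag2CrO4(s) ⇌ 2 Ag^+(aq) + CrO4^2-(aq)
Ksp = [Ag^+]^2[CrO4^2-]
If s mol/L dissolves here, [Ag^+] = 2s, [CrO4^2-] = 0.0084 + s ≈ 0.0084 (common-ion effect: CrO4^2- is already 0.0084 M).
Ksp ≈ (2s)^2 × 0.0084
s = 5.3 × 10^-6 M
Check: s = 5.3 × 10^-6 ≪ 0.0084, so the approximation is valid.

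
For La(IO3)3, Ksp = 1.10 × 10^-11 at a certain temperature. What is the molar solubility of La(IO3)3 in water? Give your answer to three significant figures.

s ≈ 7.99 × 10^-4 M

La(IO3)3(s) <=> La^3+(aq) + 3 IO3^-(aq)
Ksp = [La^3+][IO3^-]^3
If s mol/L of La(IO3)3 dissolves, [La^3+] = s and [IO3^-] = 3s.
Ksp = s(3s)^3 = 27s^4
Solving, s = (1.10 × 10^-11/27)^(1/4) = 7.99 × 10^-4 M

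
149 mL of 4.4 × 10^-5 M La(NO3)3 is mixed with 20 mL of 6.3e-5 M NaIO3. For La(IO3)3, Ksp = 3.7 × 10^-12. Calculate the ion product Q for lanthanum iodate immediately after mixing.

Total volume = 149 + 20 = 169 mL.
[La^3+] = 4.4 × 10^-5 × (149/169) = 3.88 x 10^-5 M
[IO3^-] = 6.3 × 10^-5 × (20/169) = 7.46 × 10^-6 M
La(IO3)3(s) <=> La^3+ + 3 IO3^-, so Q = [La^3+][IO3^-]^3
Q = (3.88 × 10^-5)(7.46 x 10^-6)^3 = 1.6 × 10^-20
Q < Ksp, so no precipitate of La(IO3)3 forms.

Q = 1.6 × 10^-20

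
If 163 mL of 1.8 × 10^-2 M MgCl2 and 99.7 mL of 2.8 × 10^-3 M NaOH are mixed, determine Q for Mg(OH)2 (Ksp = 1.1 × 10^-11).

Total volume = 163 + 99.7 = 262.7 mL.
[Mg^2+] = 1.8 × 10^-2 × (163/262.7) = 1.12 x 10^-2 M
[OH^-] = 2.8 × 10^-3 × (99.7/262.7) = 1.06 x 10^-3 M
Mg(OH)2(s) ⇌ Mg^2+(aq) + 2 OH^-(aq), so Q = [Mg^2+][OH^-]^2
Q = (1.12 × 10^-2)(1.06 x 10^-3)^2 = 1.3 x 10^-8
Q > Ksp, so Mg(OH)2 will precipitate.

Q ≈ 1.3 × 10^-8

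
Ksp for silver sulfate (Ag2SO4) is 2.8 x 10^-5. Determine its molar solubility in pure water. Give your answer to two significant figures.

s = 1.9 × 10^-2 M

Ag2SO4(s) ⇌ 2 Ag^+(aq) + SO4^2-(aq)
Ksp = [Ag^+]^2[SO4^2-]
For each mole of Ag2SO4 that dissolves: [Ag^+] = 2s, [SO4^2-] = s.
Ksp = (2s)^2s = 4s^3
s^3 = 2.8 x 10^-5 / 4, so s = 1.9 × 10^-2 M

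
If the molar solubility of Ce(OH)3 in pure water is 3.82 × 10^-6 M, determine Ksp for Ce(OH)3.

Ce(OH)3(s) <=> Ce^3+(aq) + 3 OH^-(aq)
If s mol/L of Ce(OH)3 dissolves, [Ce^3+] = s and [OH^-] = 3s.
Ksp = [Ce^3+][OH^-]^3
Substituting: Ksp = s(3s)^3 = 27s^4
With s = 3.82 × 10^-6: Ksp = 5.75 x 10^-21

Ksp ≈ 5.75e-21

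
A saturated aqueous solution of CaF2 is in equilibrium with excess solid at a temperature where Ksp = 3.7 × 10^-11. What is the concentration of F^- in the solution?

[F^-] = 4.2 x 10^-4 M

CaF2(s) ⇌ Ca^2+(aq) + 2 F^-(aq)
Ksp = [Ca^2+][F^-]^2
With molar solubility s: [Ca^2+] = s, [F^-] = 2s.
So Ksp = s × (2s)^2 = 4s^3
Solving, s = (3.7 × 10^-11/4)^(1/3) = 2.10 x 10^-4 M
[F^-] = 2s = 4.2 x 10^-4 M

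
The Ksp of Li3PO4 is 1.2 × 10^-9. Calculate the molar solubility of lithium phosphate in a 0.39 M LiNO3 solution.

Li3PO4(s) <=> 3 Li^+ + PO4^3-
Ksp = [Li^+]^3[PO4^3-]
Let s be the molar solubility in this solution. [Li^+] = 0.39 + 3s ≈ 0.39, [PO4^3-] = s (since Li^+ from LiNO3 dominates).
Ksp ≈ (0.39)^3 × s
s = 2.0 × 10^-8 M
Check: 3s = 6.1 x 10^-8 ≪ 0.39, so the approximation is valid.

s = 2.0 × 10^-8 M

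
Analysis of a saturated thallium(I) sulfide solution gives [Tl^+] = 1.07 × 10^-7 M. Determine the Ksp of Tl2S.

Ksp = 6.13 × 10^-22

Tl2S(s) ⇌ 2 Tl^+ + S^2-
Stoichiometry gives [S^2-] = (1/2)[Tl^+] = 5.350 × 10^-8 M.
Ksp = [Tl^+]^2[S^2-]
Ksp = (1.07 x 10^-7)^2 × 5.350 x 10^-8 = 6.13 × 10^-22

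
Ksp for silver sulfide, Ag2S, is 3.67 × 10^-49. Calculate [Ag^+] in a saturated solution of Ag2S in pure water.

[Ag^+] ≈ 9.02 × 10^-17 M

Ag2S(s) ⇌ 2 Ag^+ + S^2-
Ksp = [Ag^+]^2[S^2-]
For each mole of Ag2S that dissolves: [Ag^+] = 2s, [S^2-] = s.
Substituting: Ksp = (2s)^2s = 4s^3
s^3 = 3.67 × 10^-49 / 4, so s = 4.510 x 10^-17 M
[Ag^+] = 2s = 9.02 x 10^-17 M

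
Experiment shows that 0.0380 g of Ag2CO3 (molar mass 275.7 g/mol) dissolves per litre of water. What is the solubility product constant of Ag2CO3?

Molar solubility s = (3.80 × 10^-2 g/L) / (275.7 g/mol) = 1.378 × 10^-4 M.
Ag2CO3(s) <=> 2 Ag^+ + CO3^2-
If s mol/L of Ag2CO3 dissolves, [Ag^+] = 2s and [CO3^2-] = s.
Ksp = [Ag^+]^2[CO3^2-]
Substituting: Ksp = (2s)^2s = 4s^3
With s = 1.378 × 10^-4: Ksp = 1.05 × 10^-11

Ksp = 1.05 × 10^-11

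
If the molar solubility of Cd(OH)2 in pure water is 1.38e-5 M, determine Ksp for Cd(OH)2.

Ksp = 1.05e-14

Cd(OH)2(s) ⇌ Cd^2+(aq) + 2 OH^-(aq)
Let s = molar solubility. Then [Cd^2+] = s and [OH^-] = 2s.
Ksp = [Cd^2+][OH^-]^2
So Ksp = s × (2s)^2 = 4s^3
With s = 1.38 × 10^-5: Ksp = 1.05 × 10^-14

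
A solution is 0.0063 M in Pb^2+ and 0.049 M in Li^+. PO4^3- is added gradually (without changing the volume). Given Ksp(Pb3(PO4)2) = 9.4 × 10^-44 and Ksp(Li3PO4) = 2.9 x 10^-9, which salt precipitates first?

Pb3(PO4)2

Each salt begins to precipitate when Q = Ksp, i.e. when [PO4^3-] reaches its threshold.
For Pb3(PO4)2: 9.4 × 10^-44 = (0.0063)^3 × [PO4^3-]^2  ⇒  [PO4^3-] = 6.1 × 10^-19 M.
For Li3PO4: 2.9 x 10^-9 = (0.049)^3 × [PO4^3-]  ⇒  [PO4^3-] = 2.5 x 10^-5 M.
The salt with the lower threshold [PO4^3-] precipitates first: Pb3(PO4)2.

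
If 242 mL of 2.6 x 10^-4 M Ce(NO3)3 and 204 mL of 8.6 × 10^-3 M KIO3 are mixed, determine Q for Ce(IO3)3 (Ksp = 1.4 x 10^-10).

Q = 8.6 × 10^-12

Total volume = 242 + 204 = 446 mL.
[Ce^3+] = 2.6 × 10^-4 × (242/446) = 1.41 x 10^-4 M
[IO3^-] = 8.6 × 10^-3 × (204/446) = 3.93 x 10^-3 M
Ce(IO3)3(s) <=> Ce^3+ + 3 IO3^-, so Q = [Ce^3+][IO3^-]^3
Q = (1.41 × 10^-4)(3.93 x 10^-3)^3 = 8.6 × 10^-12
Q < Ksp, so no precipitate of Ce(IO3)3 forms.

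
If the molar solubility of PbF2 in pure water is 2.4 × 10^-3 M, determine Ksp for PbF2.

PbF2(s) <=> Pb^2+(aq) + 2 F^-(aq)
If s mol/L of PbF2 dissolves, [Pb^2+] = s and [F^-] = 2s.
Ksp = [Pb^2+][F^-]^2
Substituting: Ksp = s(2s)^2 = 4s^3
With s = 2.4 × 10^-3: Ksp = 5.5 × 10^-8

5.5 × 10^-8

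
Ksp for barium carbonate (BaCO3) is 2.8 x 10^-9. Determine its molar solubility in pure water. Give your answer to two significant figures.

s = 5.3 x 10^-5 M

BaCO3(s) ⇌ Ba^2+ + CO3^2-
Ksp = [Ba^2+][CO3^2-]
If s mol/L of BaCO3 dissolves, [Ba^2+] = s and [CO3^2-] = s.
Ksp = s × s = s^2
s = √(2.8 x 10^-9) = 5.3 × 10^-5 M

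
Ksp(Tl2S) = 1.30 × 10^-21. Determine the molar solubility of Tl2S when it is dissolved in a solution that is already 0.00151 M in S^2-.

Tl2S(s) ⇌ 2 Tl^+ + S^2-
Ksp = [Tl^+]^2[S^2-]
Let s = moles of Tl2S that dissolve per litre. [Tl^+] = 2s, [S^2-] = 0.00151 + s ≈ 0.00151 (Ksp is small, so little additional dissolves).
Ksp ≈ (2s)^2 × 0.00151
s = 4.64 × 10^-10 M
Check: s = 4.6 × 10^-10 ≪ 0.00151, so the approximation is valid.

s ≈ 4.64e-10 M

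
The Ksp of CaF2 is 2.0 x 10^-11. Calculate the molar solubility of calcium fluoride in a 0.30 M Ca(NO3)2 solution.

CaF2(s) <=> Ca^2+(aq) + 2 F^-(aq)
Ksp = [Ca^2+][F^-]^2
Let s be the molar solubility in this solution. [Ca^2+] = 0.30 + s ≈ 0.30, [F^-] = 2s (since Ca^2+ from Ca(NO3)2 dominates).
Ksp ≈ 0.30 × (2s)^2
s = 4.1 x 10^-6 M
Check: s = 4.1 x 10^-6 ≪ 0.30, so the approximation is valid.

s ≈ 4.1 × 10^-6 M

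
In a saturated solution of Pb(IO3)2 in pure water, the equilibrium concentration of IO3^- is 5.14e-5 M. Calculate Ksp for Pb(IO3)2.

Ksp ≈ 6.79e-14

Pb(IO3)2(s) <=> Pb^2+(aq) + 2 IO3^-(aq)
Stoichiometry gives [Pb^2+] = (1/2)[IO3^-] = 2.570 × 10^-5 M.
Ksp = [Pb^2+][IO3^-]^2
Ksp = 2.570 × 10^-5 × (5.14 x 10^-5)^2 = 6.79 × 10^-14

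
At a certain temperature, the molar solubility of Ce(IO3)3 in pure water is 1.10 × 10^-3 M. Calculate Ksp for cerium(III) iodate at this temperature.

Ce(IO3)3(s) ⇌ Ce^3+(aq) + 3 IO3^-(aq)
If s mol/L of Ce(IO3)3 dissolves, [Ce^3+] = s and [IO3^-] = 3s.
Ksp = [Ce^3+][IO3^-]^3
So Ksp = s × (3s)^3 = 27s^4
With s = 1.10 x 10^-3: Ksp = 3.95 x 10^-11

Ksp = 3.95e-11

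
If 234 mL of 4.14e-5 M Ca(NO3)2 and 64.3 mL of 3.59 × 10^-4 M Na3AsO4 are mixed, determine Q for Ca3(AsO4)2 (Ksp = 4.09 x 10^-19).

Total volume = 234 + 64.3 = 298.3 mL.
[Ca^2+] = 4.14 × 10^-5 × (234/298.3) = 3.248 × 10^-5 M
[AsO4^3-] = 3.59 x 10^-4 × (64.3/298.3) = 7.738 x 10^-5 M
Ca3(AsO4)2(s) ⇌ 3 Ca^2+(aq) + 2 AsO4^3-(aq), so Q = [Ca^2+]^3[AsO4^3-]^2
Q = (3.248 × 10^-5)^3(7.738 × 10^-5)^2 = 2.05 × 10^-22
Q < Ksp, so no precipitate of Ca3(AsO4)2 forms.

Q = 2.05e-22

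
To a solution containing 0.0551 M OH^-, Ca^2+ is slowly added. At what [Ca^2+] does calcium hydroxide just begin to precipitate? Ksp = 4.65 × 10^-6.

Ca(OH)2(s) ⇌ Ca^2+(aq) + 2 OH^-(aq)
Ksp = [Ca^2+][OH^-]^2
Precipitation begins when Q = Ksp. With [OH^-] = 0.0551 M:
4.65 × 10^-6 = (0.0551)^2 × [Ca^2+]
[Ca^2+] = (4.65 × 10^-6 / 3.036 x 10^-3) = 1.53 × 10^-3 M

[Ca^2+] = 1.53e-3 M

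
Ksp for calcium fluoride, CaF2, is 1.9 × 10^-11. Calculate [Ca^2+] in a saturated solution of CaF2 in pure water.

[Ca^2+] ≈ 1.7 × 10^-4 M

CaF2(s) <=> Ca^2+(aq) + 2 F^-(aq)
Ksp = [Ca^2+][F^-]^2
For each mole of CaF2 that dissolves: [Ca^2+] = s, [F^-] = 2s.
Ksp = s(2s)^2 = 4s^3
s = (1.9 × 10^-11 / 4)^(1/3) = 1.68 x 10^-4 M
[Ca^2+] = s = 1.7 × 10^-4 M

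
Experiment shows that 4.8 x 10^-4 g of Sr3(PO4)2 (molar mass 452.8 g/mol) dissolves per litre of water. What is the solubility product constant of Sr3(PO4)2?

Molar solubility s = (4.8 × 10^-4 g/L) / (452.8 g/mol) = 1.06 × 10^-6 M.
Sr3(PO4)2(s) <=> 3 Sr^2+ + 2 PO4^3-
Let s = molar solubility. Then [Sr^2+] = 3s and [PO4^3-] = 2s.
Ksp = [Sr^2+]^3[PO4^3-]^2
Substituting: Ksp = (3s)^3(2s)^2 = 108s^5
With s = 1.06 x 10^-6: Ksp = 1.4 × 10^-28

Ksp = 1.4 × 10^-28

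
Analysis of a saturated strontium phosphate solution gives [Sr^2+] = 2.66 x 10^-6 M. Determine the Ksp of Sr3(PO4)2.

Ksp ≈ 5.92e-29

Sr3(PO4)2(s) ⇌ 3 Sr^2+(aq) + 2 PO4^3-(aq)
Stoichiometry gives [PO4^3-] = (2/3)[Sr^2+] = 1.773 x 10^-6 M.
Ksp = [Sr^2+]^3[PO4^3-]^2
Ksp = (2.66 × 10^-6)^3 × (1.773 × 10^-6)^2 = 5.92 x 10^-29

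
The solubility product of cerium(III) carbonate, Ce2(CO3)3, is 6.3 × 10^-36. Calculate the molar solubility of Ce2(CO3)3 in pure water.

3.6e-8 M

Ce2(CO3)3(s) ⇌ 2 Ce^3+(aq) + 3 CO3^2-(aq)
Ksp = [Ce^3+]^2[CO3^2-]^3
Let s = molar solubility. Then [Ce^3+] = 2s and [CO3^2-] = 3s.
Ksp = (2s)^2(3s)^3 = 108s^5
s^5 = 6.3 × 10^-36 / 108, so s = 3.6 × 10^-8 M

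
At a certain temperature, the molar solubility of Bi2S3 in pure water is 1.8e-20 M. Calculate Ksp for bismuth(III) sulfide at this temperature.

Bi2S3(s) ⇌ 2 Bi^3+(aq) + 3 S^2-(aq)
If s mol/L of Bi2S3 dissolves, [Bi^3+] = 2s and [S^2-] = 3s.
Ksp = [Bi^3+]^2[S^2-]^3
Substituting: Ksp = (2s)^2(3s)^3 = 108s^5
Ksp = 108 × (1.8 × 10^-20)^5 = 2.0 × 10^-97

Ksp = 2.0 x 10^-97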